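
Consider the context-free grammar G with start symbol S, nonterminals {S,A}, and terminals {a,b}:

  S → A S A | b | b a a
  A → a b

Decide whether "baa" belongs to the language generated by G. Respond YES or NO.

Convert to CNF:
  S -> A X2 | T1 X3 | b
  A -> T0 T1
  T0 -> a
  T1 -> b
  X2 -> S A
  X3 -> T0 T0

Fill CYK table bottom-up:
  cell(0,0) b: {S,T1}  orig:{S}
  cell(1,1) a: {T0}  orig:{}
  cell(2,2) a: {T0}  orig:{}
  cell(0,1) ba: ∅
  cell(1,2) aa: {X3}  orig:{}
  cell(0,2) baa: {S}

S ∈ T[0,2] ⇒ YES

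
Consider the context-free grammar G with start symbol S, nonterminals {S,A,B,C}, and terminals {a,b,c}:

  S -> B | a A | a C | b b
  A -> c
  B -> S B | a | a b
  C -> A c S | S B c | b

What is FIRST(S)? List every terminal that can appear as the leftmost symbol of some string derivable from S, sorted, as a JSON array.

Compute FIRST by fixpoint:
pass 1:
  A via A→c: +{c}
  B via B→a: +{a}
  C via C→A c S: +{c}
  C via C→b: +{b}
  S via S→B: +{a}
  S via S→b b: +{b}
  S: {a,b}  A: {c}  B: {a}  C: {b,c}
pass 2:
  B via B→S B: +{b}
  C via C→S B c: +{a}
  S: {a,b}  A: {c}  B: {a,b}  C: {a,b,c}
pass 3: done
  S: {a,b}  A: {c}  B: {a,b}  C: {a,b,c}

FIRST(S) = ["a", "b"]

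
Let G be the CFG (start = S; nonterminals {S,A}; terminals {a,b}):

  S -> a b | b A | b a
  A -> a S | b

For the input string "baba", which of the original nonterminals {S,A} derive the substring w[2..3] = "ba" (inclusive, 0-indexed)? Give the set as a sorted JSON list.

CNF form of G:
  S -> T0 T1 | T1 A | T1 T0
  A -> T0 S | b
  T0 -> a
  T1 -> b

CYK table (by increasing span) — only the sub-triangle for w[2..3]:
  [2..2]={A,T1}  "b"  orig:{A}
  [3..3]={T0}  "a"  orig:{}
  [2..3]={S}  "ba"

Original NTs in T[2,3] deriving "ba": ["S"]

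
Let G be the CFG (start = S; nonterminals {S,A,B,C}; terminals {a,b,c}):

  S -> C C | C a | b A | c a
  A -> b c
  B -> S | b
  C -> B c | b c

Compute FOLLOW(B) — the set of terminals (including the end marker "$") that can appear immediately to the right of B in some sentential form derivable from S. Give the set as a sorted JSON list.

Compute FIRST by fixpoint:
round 1:
  A via A→b c: +{b}
  B via B→b: +{b}
  C via C→B c: +{b}
  S via S→C C: +{b}
  S via S→c a: +{c}
  S: {b,c}  A: {b}  B: {b}  C: {b}
round 2:
  B via B→S: +{c}
  C via C→B c: +{c}
  S: {b,c}  A: {b}  B: {b,c}  C: {b,c}
round 3: (stable)
  S: {b,c}  A: {b}  B: {b,c}  C: {b,c}

FOLLOW iteration:
FOLLOW(S) := {$}
pass 1:
  C→B c: FOLLOW(B) ⊇ FIRST(c) = {c}; new: +{c}
  S→C C: FOLLOW(C) ⊇ FIRST(C) = {b,c}; new: +{b,c}
  S→C C: FOLLOW(C) ⊇ FOLLOW(S) ⊇ {$}; new: +{$}
  S→C a: FOLLOW(C) ⊇ FIRST(a) = {a}; new: +{a}
  S→b A: FOLLOW(A) ⊇ FOLLOW(S) ⊇ {$}; new: +{$}
  S: {$}  A: {$}  B: {c}  C: {$,a,b,c}
pass 2:
  B→S: FOLLOW(S) ⊇ FOLLOW(B) ⊇ {c}; new: +{c}
  S→b A: FOLLOW(A) ⊇ FOLLOW(S) ⊇ {$,c}; new: +{c}
  S: {$,c}  A: {$,c}  B: {c}  C: {$,a,b,c}
pass 3: — fixpoint
  S: {$,c}  A: {$,c}  B: {c}  C: {$,a,b,c}

FOLLOW(B) = ["c"]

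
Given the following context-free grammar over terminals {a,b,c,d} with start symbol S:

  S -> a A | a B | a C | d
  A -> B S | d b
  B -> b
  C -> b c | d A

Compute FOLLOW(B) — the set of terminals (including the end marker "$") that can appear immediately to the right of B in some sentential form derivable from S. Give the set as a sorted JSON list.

FIRST iteration:
pass 1:
  A via A→d b: +{d}
  B via B→b: +{b}
  C via C→b c: +{b}
  C via C→d A: +{d}
  S via S→a A: +{a}
  S via S→d: +{d}
  S: {a,d}  A: {d}  B: {b}  C: {b,d}
pass 2:
  A via A→B S: +{b}
  S: {a,d}  A: {b,d}  B: {b}  C: {b,d}
pass 3: done
  S: {a,d}  A: {b,d}  B: {b}  C: {b,d}

FOLLOW iteration:
FOLLOW(S) := {$}
round 1:
  A→B S: FOLLOW(B) ⊇ FIRST(S) = {a,d}; new: +{a,d}
  S→a A: FOLLOW(A) ⊇ FOLLOW(S) ⊇ {$}; new: +{$}
  S→a B: FOLLOW(B) ⊇ FOLLOW(S) ⊇ {$}; new: +{$}
  S→a C: FOLLOW(C) ⊇ FOLLOW(S) ⊇ {$}; new: +{$}
  FOLLOW[S]={$}  FOLLOW[A]={$}  FOLLOW[B]={$,a,d}  FOLLOW[C]={$}
round 2: — fixpoint
  FOLLOW[S]={$}  FOLLOW[A]={$}  FOLLOW[B]={$,a,d}  FOLLOW[C]={$}

FOLLOW(B) = ["$", "a", "d"]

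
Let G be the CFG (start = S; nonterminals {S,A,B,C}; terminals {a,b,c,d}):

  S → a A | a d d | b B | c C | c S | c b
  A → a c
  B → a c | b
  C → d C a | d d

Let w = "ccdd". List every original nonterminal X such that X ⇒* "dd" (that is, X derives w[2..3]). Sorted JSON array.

CNF form of G:
  S -> T0 A | T0 X5 | T1 C | T1 S | T1 T3 | T3 B
  A -> T0 T1
  B -> T0 T1 | b
  C -> T2 T2 | T2 X4
  T0 -> a
  T1 -> c
  T2 -> d
  T3 -> b
  X4 -> C T0
  X5 -> T2 T2

CYK fill — only the sub-triangle for w[2..3]:
  cell(2,2) d: {T2}  orig:{}
  cell(3,3) d: {T2}  orig:{}
  cell(2,3) dd: {C,X5}  orig:{C}

Original NTs in T[2,3] deriving "dd": ["C"]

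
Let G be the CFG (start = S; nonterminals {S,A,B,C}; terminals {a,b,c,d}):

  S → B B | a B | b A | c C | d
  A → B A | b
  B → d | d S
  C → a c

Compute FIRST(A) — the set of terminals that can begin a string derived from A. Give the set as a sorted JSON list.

Compute FIRST by fixpoint:
[1]
  A via A→b: +{b}
  B via B→d: +{d}
  C via C→a c: +{a}
  S via S→B B: +{d}
  S via S→a B: +{a}
  S via S→b A: +{b}
  S via S→c C: +{c}
  FIRST[S]={a,b,c,d}  FIRST[A]={b}  FIRST[B]={d}  FIRST[C]={a}
[2]
  A via A→B A: +{d}
  FIRST[S]={a,b,c,d}  FIRST[A]={b,d}  FIRST[B]={d}  FIRST[C]={a}
[3] — fixpoint
  FIRST[S]={a,b,c,d}  FIRST[A]={b,d}  FIRST[B]={d}  FIRST[C]={a}

FIRST(A) = ["b", "d"]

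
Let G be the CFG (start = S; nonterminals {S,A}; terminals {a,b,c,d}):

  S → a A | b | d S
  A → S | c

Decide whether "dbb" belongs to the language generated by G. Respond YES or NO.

CNF form of G:
  S -> T0 A | T1 S | b
  A -> T0 A | T1 S | b | c
  T0 -> a
  T1 -> d

Fill CYK table bottom-up:
  [0..0]={T1}  "d"  orig:{}
  [1..1]={A,S}  "b"
  [2..2]={A,S}  "b"
  [0..1]={A,S}  "db"
  [1..2]=∅  "bb"
  [0..2]=∅  "dbb"

S ∉ T[0,2] ⇒ NO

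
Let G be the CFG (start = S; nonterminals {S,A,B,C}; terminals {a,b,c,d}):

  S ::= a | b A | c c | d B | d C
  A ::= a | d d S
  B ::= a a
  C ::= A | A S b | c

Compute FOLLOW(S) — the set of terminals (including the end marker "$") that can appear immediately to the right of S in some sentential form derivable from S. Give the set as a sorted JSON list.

Compute FIRST by fixpoint:
pass 1:
  A via A→a: +{a}
  A via A→d d S: +{d}
  B via B→a a: +{a}
  C via C→A: +{a,d}
  C via C→c: +{c}
  S via S→a: +{a}
  S via S→b A: +{b}
  S via S→c c: +{c}
  S via S→d B: +{d}
  S: {a,b,c,d}  A: {a,d}  B: {a}  C: {a,c,d}
pass 2: — fixpoint
  S: {a,b,c,d}  A: {a,d}  B: {a}  C: {a,c,d}

FOLLOW sets:
FOLLOW(S) := {$}
pass 1:
  C→A S b: FOLLOW(A) ⊇ FIRST(S) = {a,b,c,d}; new: +{a,b,c,d}
  C→A S b: FOLLOW(S) ⊇ FIRST(b) = {b}; new: +{b}
  S→b A: FOLLOW(A) ⊇ FOLLOW(S) ⊇ {$,b}; new: +{$}
  S→d B: FOLLOW(B) ⊇ FOLLOW(S) ⊇ {$,b}; new: +{$,b}
  S→d C: FOLLOW(C) ⊇ FOLLOW(S) ⊇ {$,b}; new: +{$,b}
  S: {$,b}  A: {$,a,b,c,d}  B: {$,b}  C: {$,b}
pass 2:
  A→d d S: FOLLOW(S) ⊇ FOLLOW(A) ⊇ {$,a,b,c,d}; new: +{a,c,d}
  S→d B: FOLLOW(B) ⊇ FOLLOW(S) ⊇ {$,a,b,c,d}; new: +{a,c,d}
  S→d C: FOLLOW(C) ⊇ FOLLOW(S) ⊇ {$,a,b,c,d}; new: +{a,c,d}
  S: {$,a,b,c,d}  A: {$,a,b,c,d}  B: {$,a,b,c,d}  C: {$,a,b,c,d}
pass 3: (stable)
  S: {$,a,b,c,d}  A: {$,a,b,c,d}  B: {$,a,b,c,d}  C: {$,a,b,c,d}

FOLLOW(S) = ["$", "a", "b", "c", "d"]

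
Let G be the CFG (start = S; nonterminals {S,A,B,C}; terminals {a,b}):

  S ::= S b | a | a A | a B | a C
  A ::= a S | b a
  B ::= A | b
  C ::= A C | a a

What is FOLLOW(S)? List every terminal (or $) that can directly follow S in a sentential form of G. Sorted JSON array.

Compute FIRST by fixpoint:
iter 1:
  A via A→a S: +{a}
  A via A→b a: +{b}
  B via B→A: +{a,b}
  C via C→A C: +{a,b}
  S via S→a: +{a}
  S: {a}  A: {a,b}  B: {a,b}  C: {a,b}
iter 2: — fixpoint
  S: {a}  A: {a,b}  B: {a,b}  C: {a,b}

FOLLOW iteration:
initialize: $ ∈ FOLLOW(S)
iter 1:
  C→A C: FOLLOW(A) ⊇ FIRST(C) = {a,b}; new: +{a,b}
  S→S b: FOLLOW(S) ⊇ FIRST(b) = {b}; new: +{b}
  S→a A: FOLLOW(A) ⊇ FOLLOW(S) ⊇ {$,b}; new: +{$}
  S→a B: FOLLOW(B) ⊇ FOLLOW(S) ⊇ {$,b}; new: +{$,b}
  S→a C: FOLLOW(C) ⊇ FOLLOW(S) ⊇ {$,b}; new: +{$,b}
  S: {$,b}  A: {$,a,b}  B: {$,b}  C: {$,b}
iter 2:
  A→a S: FOLLOW(S) ⊇ FOLLOW(A) ⊇ {$,a,b}; new: +{a}
  S→a B: FOLLOW(B) ⊇ FOLLOW(S) ⊇ {$,a,b}; new: +{a}
  S→a C: FOLLOW(C) ⊇ FOLLOW(S) ⊇ {$,a,b}; new: +{a}
  S: {$,a,b}  A: {$,a,b}  B: {$,a,b}  C: {$,a,b}
iter 3: (no change)
  S: {$,a,b}  A: {$,a,b}  B: {$,a,b}  C: {$,a,b}

FOLLOW(S) = ["$", "a", "b"]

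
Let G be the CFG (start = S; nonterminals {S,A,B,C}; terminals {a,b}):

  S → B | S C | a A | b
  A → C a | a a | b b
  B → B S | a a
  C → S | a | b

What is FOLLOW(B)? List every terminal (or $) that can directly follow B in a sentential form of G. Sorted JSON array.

Compute FIRST by fixpoint:
[1]
  A via A→a a: +{a}
  A via A→b b: +{b}
  B via B→a a: +{a}
  C via C→a: +{a}
  C via C→b: +{b}
  S via S→B: +{a}
  S via S→b: +{b}
  FIRST[S]={a,b}  FIRST[A]={a,b}  FIRST[B]={a}  FIRST[C]={a,b}
[2] done
  FIRST[S]={a,b}  FIRST[A]={a,b}  FIRST[B]={a}  FIRST[C]={a,b}

FOLLOW sets:
initialize: $ ∈ FOLLOW(S)
round 1:
  A→C a: FOLLOW(C) ⊇ FIRST(a) = {a}; new: +{a}
  B→B S: FOLLOW(B) ⊇ FIRST(S) = {a,b}; new: +{a,b}
  B→B S: FOLLOW(S) ⊇ FOLLOW(B) ⊇ {a,b}; new: +{a,b}
  S→B: FOLLOW(B) ⊇ FOLLOW(S) ⊇ {$,a,b}; new: +{$}
  S→S C: FOLLOW(C) ⊇ FOLLOW(S) ⊇ {$,a,b}; new: +{$,b}
  S→a A: FOLLOW(A) ⊇ FOLLOW(S) ⊇ {$,a,b}; new: +{$,a,b}
  S: {$,a,b}  A: {$,a,b}  B: {$,a,b}  C: {$,a,b}
round 2: (no change)
  S: {$,a,b}  A: {$,a,b}  B: {$,a,b}  C: {$,a,b}

FOLLOW(B) = ["$", "a", "b"]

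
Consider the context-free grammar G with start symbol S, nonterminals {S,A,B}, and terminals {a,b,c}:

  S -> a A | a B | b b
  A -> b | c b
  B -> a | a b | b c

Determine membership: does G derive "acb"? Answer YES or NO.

Convert to CNF:
  S -> T1 T1 | T2 A | T2 B
  A -> T0 T1 | b
  B -> T1 T0 | T2 T1 | a
  T0 -> c
  T1 -> b
  T2 -> a

CYK fill:
  T[0,0] 'a' = {B,T2}  orig:{B}
  T[1,1] 'c' = {T0}  orig:{}
  T[2,2] 'b' = {A,T1}  orig:{A}
  T[0,1] 'ac' = ∅
  T[1,2] 'cb' = {A}
  T[0,2] 'acb' = {S}

S ∈ T[0,2] ⇒ YES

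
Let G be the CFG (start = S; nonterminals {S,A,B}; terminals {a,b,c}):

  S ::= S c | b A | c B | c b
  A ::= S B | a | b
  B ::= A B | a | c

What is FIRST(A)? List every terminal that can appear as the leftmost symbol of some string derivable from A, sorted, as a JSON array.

FIRST sets, iterate to fixpoint:
pass 1:
  A via A→a: +{a}
  A via A→b: +{b}
  B via B→A B: +{a,b}
  B via B→c: +{c}
  S via S→b A: +{b}
  S via S→c B: +{c}
  FIRST(S)={b,c}  FIRST(A)={a,b}  FIRST(B)={a,b,c}
pass 2:
  A via A→S B: +{c}
  FIRST(S)={b,c}  FIRST(A)={a,b,c}  FIRST(B)={a,b,c}
pass 3: done
  FIRST(S)={b,c}  FIRST(A)={a,b,c}  FIRST(B)={a,b,c}

FIRST(A) = ["a", "b", "c"]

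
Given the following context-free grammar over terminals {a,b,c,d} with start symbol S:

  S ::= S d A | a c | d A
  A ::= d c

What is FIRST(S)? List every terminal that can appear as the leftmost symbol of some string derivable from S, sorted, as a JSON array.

FIRST iteration:
pass 1:
  A via A→d c: +{d}
  S via S→a c: +{a}
  S via S→d A: +{d}
  S: {a,d}  A: {d}
pass 2: (stable)
  S: {a,d}  A: {d}

FIRST(S) = ["a", "d"]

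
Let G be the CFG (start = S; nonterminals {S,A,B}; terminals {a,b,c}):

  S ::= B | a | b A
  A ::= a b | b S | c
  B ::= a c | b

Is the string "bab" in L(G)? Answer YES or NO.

CNF form of G:
  S -> T0 T2 | T1 A | a | b
  A -> T0 T1 | T1 S | c
  B -> T0 T2 | b
  T0 -> a
  T1 -> b
  T2 -> c

Fill CYK table bottom-up:
  [0..0]={B,S,T1}  "b"  orig:{B,S}
  [1..1]={S,T0}  "a"  orig:{S}
  [2..2]={B,S,T1}  "b"  orig:{B,S}
  [0..1]={A}  "ba"
  [1..2]={A}  "ab"
  [0..2]={S}  "bab"

S ∈ T[0,2] ⇒ YES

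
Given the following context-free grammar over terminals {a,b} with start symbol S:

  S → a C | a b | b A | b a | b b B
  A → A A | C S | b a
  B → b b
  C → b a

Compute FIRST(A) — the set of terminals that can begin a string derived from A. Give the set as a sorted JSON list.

FIRST sets, iterate to fixpoint:
pass 1:
  A via A→b a: +{b}
  B via B→b b: +{b}
  C via C→b a: +{b}
  S via S→a C: +{a}
  S via S→b A: +{b}
  FIRST[S]={a,b}  FIRST[A]={b}  FIRST[B]={b}  FIRST[C]={b}
pass 2: (no change)
  FIRST[S]={a,b}  FIRST[A]={b}  FIRST[B]={b}  FIRST[C]={b}

FIRST(A) = ["b"]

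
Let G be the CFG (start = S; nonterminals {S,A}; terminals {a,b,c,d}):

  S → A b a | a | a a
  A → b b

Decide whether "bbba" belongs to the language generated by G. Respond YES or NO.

CNF form of G:
  S -> A X2 | T1 T1 | a
  A -> T0 T0
  T0 -> b
  T1 -> a
  X2 -> T0 T1

Fill CYK table bottom-up:
  [0..0]={T0}  "b"  orig:{}
  [1..1]={T0}  "b"  orig:{}
  [2..2]={T0}  "b"  orig:{}
  [3..3]={S,T1}  "a"  orig:{S}
  [0..1]={A}  "bb"
  [1..2]={A}  "bb"
  [2..3]={X2}  "ba"  orig:{}
  [0..2]=∅  "bbb"
  [1..3]=∅  "bba"
  [0..3]={S}  "bbba"

S ∈ T[0,3] ⇒ YES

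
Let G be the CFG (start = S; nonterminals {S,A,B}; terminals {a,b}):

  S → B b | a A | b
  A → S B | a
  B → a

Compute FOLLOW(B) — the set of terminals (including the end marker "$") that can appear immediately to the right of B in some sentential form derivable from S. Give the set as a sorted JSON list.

FIRST iteration:
round 1:
  A via A→a: +{a}
  B via B→a: +{a}
  S via S→B b: +{a}
  S via S→b: +{b}
  S: {a,b}  A: {a}  B: {a}
round 2:
  A via A→S B: +{b}
  S: {a,b}  A: {a,b}  B: {a}
round 3: — fixpoint
  S: {a,b}  A: {a,b}  B: {a}

FOLLOW iteration:
seed FOLLOW(S) with $
round 1:
  A→S B: FOLLOW(S) ⊇ FIRST(B) = {a}; new: +{a}
  S→B b: FOLLOW(B) ⊇ FIRST(b) = {b}; new: +{b}
  S→a A: FOLLOW(A) ⊇ FOLLOW(S) ⊇ {$,a}; new: +{$,a}
  S: {$,a}  A: {$,a}  B: {b}
round 2:
  A→S B: FOLLOW(B) ⊇ FOLLOW(A) ⊇ {$,a}; new: +{$,a}
  S: {$,a}  A: {$,a}  B: {$,a,b}
round 3: done
  S: {$,a}  A: {$,a}  B: {$,a,b}

FOLLOW(B) = ["$", "a", "b"]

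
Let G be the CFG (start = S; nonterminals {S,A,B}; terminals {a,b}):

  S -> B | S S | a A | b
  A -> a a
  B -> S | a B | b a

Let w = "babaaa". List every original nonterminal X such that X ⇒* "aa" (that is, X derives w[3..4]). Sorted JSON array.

Convert to CNF:
  S -> S S | T0 A | T0 B | T1 T0 | b
  A -> T0 T0
  B -> S S | T0 A | T0 B | T1 T0 | b
  T0 -> a
  T1 -> b

Fill CYK table bottom-up — only the sub-triangle for w[3..4]:
  cell(3,3) a: {T0}  orig:{}
  cell(4,4) a: {T0}  orig:{}
  cell(3,4) aa: {A}

Original NTs in T[3,4] deriving "aa": ["A"]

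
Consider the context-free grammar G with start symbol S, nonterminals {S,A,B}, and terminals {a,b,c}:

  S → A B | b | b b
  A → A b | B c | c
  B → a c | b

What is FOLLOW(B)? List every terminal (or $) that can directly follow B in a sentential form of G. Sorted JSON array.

FIRST sets, iterate to fixpoint:
[1]
  A via A→c: +{c}
  B via B→a c: +{a}
  B via B→b: +{b}
  S via S→A B: +{c}
  S via S→b: +{b}
  S: {b,c}  A: {c}  B: {a,b}
[2]
  A via A→B c: +{a,b}
  S via S→A B: +{a}
  S: {a,b,c}  A: {a,b,c}  B: {a,b}
[3] (no change)
  S: {a,b,c}  A: {a,b,c}  B: {a,b}

Compute FOLLOW by fixpoint:
seed FOLLOW(S) with $
round 1:
  A→A b: FOLLOW(A) ⊇ FIRST(b) = {b}; new: +{b}
  A→B c: FOLLOW(B) ⊇ FIRST(c) = {c}; new: +{c}
  S→A B: FOLLOW(A) ⊇ FIRST(B) = {a,b}; new: +{a}
  S→A B: FOLLOW(B) ⊇ FOLLOW(S) ⊇ {$}; new: +{$}
  S: {$}  A: {a,b}  B: {$,c}
round 2: (no change)
  S: {$}  A: {a,b}  B: {$,c}

FOLLOW(B) = ["$", "c"]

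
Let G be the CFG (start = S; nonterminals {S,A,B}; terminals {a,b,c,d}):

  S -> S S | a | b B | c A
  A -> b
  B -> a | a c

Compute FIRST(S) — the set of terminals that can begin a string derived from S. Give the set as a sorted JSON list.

FIRST iteration:
round 1:
  A via A→b: +{b}
  B via B→a: +{a}
  S via S→a: +{a}
  S via S→b B: +{b}
  S via S→c A: +{c}
  S: {a,b,c}  A: {b}  B: {a}
round 2: done
  S: {a,b,c}  A: {b}  B: {a}

FIRST(S) = ["a", "b", "c"]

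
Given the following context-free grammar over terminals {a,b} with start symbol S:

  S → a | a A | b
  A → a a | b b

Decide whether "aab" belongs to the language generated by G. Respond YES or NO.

Convert to CNF:
  S -> T0 A | a | b
  A -> T0 T0 | T1 T1
  T0 -> a
  T1 -> b

CYK fill:
  cell(0,0) a: {S,T0}  orig:{S}
  cell(1,1) a: {S,T0}  orig:{S}
  cell(2,2) b: {S,T1}  orig:{S}
  cell(0,1) aa: {A}
  cell(1,2) ab: ∅
  cell(0,2) aab: ∅

S ∉ T[0,2] ⇒ NO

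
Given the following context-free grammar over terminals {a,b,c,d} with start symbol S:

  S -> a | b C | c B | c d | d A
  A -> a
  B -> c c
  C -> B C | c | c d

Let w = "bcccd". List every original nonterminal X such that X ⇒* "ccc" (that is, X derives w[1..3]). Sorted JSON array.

Convert to CNF:
  S -> T0 B | T0 T1 | T1 A | T2 C | a
  A -> a
  B -> T0 T0
  C -> B C | T0 T1 | c
  T0 -> c
  T1 -> d
  T2 -> b

CYK fill — only the sub-triangle for w[1..3]:
  T[1,1] 'c' = {C,T0}  orig:{C}
  T[2,2] 'c' = {C,T0}  orig:{C}
  T[3,3] 'c' = {C,T0}  orig:{C}
  T[1,2] 'cc' = {B}
  T[2,3] 'cc' = {B}
  T[1,3] 'ccc' = {C,S}

Original NTs in T[1,3] deriving "ccc": ["C", "S"]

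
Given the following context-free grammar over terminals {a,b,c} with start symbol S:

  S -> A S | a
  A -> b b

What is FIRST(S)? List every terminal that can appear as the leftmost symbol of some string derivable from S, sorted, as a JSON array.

FIRST sets, iterate to fixpoint:
[1]
  A via A→b b: +{b}
  S via S→A S: +{b}
  S via S→a: +{a}
  FIRST(S)={a,b}  FIRST(A)={b}
[2] (stable)
  FIRST(S)={a,b}  FIRST(A)={b}

FIRST(S) = ["a", "b"]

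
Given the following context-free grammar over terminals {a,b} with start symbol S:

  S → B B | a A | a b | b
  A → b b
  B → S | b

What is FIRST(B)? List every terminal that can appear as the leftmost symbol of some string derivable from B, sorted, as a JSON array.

FIRST sets, iterate to fixpoint:
iter 1:
  A via A→b b: +{b}
  B via B→b: +{b}
  S via S→B B: +{b}
  S via S→a A: +{a}
  FIRST[S]={a,b}  FIRST[A]={b}  FIRST[B]={b}
iter 2:
  B via B→S: +{a}
  FIRST[S]={a,b}  FIRST[A]={b}  FIRST[B]={a,b}
iter 3: (no change)
  FIRST[S]={a,b}  FIRST[A]={b}  FIRST[B]={a,b}

FIRST(B) = ["a", "b"]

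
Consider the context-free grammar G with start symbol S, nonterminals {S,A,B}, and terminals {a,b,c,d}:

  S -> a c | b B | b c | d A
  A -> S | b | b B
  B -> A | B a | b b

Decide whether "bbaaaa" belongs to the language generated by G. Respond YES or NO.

CNF form of G:
  S -> T0 T1 | T2 B | T2 T1 | T3 A
  A -> T0 T1 | T2 B | T2 T1 | T3 A | b
  B -> B T0 | T0 T1 | T2 B | T2 T1 | T2 T2 | T3 A | b
  T0 -> a
  T1 -> c
  T2 -> b
  T3 -> d

Fill CYK table bottom-up:
  T[0,0] 'b' = {A,B,T2}  orig:{A,B}
  T[1,1] 'b' = {A,B,T2}  orig:{A,B}
  T[2,2] 'a' = {T0}  orig:{}
  T[3,3] 'a' = {T0}  orig:{}
  T[4,4] 'a' = {T0}  orig:{}
  T[5,5] 'a' = {T0}  orig:{}
  T[0,1] 'bb' = {A,B,S}
  T[1,2] 'ba' = {B}
  T[2,3] 'aa' = ∅
  T[3,4] 'aa' = ∅
  T[4,5] 'aa' = ∅
  T[0,2] 'bba' = {A,B,S}
  T[1,3] 'baa' = {B}
  T[2,4] 'aaa' = ∅
  T[3,5] 'aaa' = ∅
  T[0,3] 'bbaa' = {A,B,S}
  T[1,4] 'baaa' = {B}
  T[2,5] 'aaaa' = ∅
  T[0,4] 'bbaaa' = {A,B,S}
  T[1,5] 'baaaa' = {B}
  T[0,5] 'bbaaaa' = {A,B,S}

S ∈ T[0,5] ⇒ YES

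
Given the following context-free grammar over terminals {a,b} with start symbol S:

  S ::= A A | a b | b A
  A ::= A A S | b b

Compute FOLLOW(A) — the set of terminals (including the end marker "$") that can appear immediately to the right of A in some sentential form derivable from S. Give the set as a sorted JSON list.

FIRST iteration:
[1]
  A via A→b b: +{b}
  S via S→A A: +{b}
  S via S→a b: +{a}
  FIRST(S)={a,b}  FIRST(A)={b}
[2] (stable)
  FIRST(S)={a,b}  FIRST(A)={b}

FOLLOW iteration:
FOLLOW(S) := {$}
round 1:
  A→A A S: FOLLOW(A) ⊇ FIRST(A) = {b}; new: +{b}
  A→A A S: FOLLOW(A) ⊇ FIRST(S) = {a,b}; new: +{a}
  A→A A S: FOLLOW(S) ⊇ FOLLOW(A) ⊇ {a,b}; new: +{a,b}
  S→A A: FOLLOW(A) ⊇ FOLLOW(S) ⊇ {$,a,b}; new: +{$}
  FOLLOW[S]={$,a,b}  FOLLOW[A]={$,a,b}
round 2: — fixpoint
  FOLLOW[S]={$,a,b}  FOLLOW[A]={$,a,b}

FOLLOW(A) = ["$", "a", "b"]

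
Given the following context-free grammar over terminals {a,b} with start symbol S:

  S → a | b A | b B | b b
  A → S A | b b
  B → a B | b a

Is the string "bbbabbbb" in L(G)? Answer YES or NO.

CNF form of G:
  S -> T0 A | T0 B | T0 T0 | a
  A -> S A | T0 T0
  B -> T0 T1 | T1 B
  T0 -> b
  T1 -> a

Fill CYK table bottom-up:
  T[0,0] 'b' = {T0}  orig:{}
  T[1,1] 'b' = {T0}  orig:{}
  T[2,2] 'b' = {T0}  orig:{}
  T[3,3] 'a' = {S,T1}  orig:{S}
  T[4,4] 'b' = {T0}  orig:{}
  T[5,5] 'b' = {T0}  orig:{}
  T[6,6] 'b' = {T0}  orig:{}
  T[7,7] 'b' = {T0}  orig:{}
  T[0,1] 'bb' = {A,S}
  T[1,2] 'bb' = {A,S}
  T[2,3] 'ba' = {B}
  T[3,4] 'ab' = ∅
  T[4,5] 'bb' = {A,S}
  T[5,6] 'bb' = {A,S}
  T[6,7] 'bb' = {A,S}
  T[0,2] 'bbb' = {S}
  T[1,3] 'bba' = {S}
  T[2,4] 'bab' = ∅
  T[3,5] 'abb' = {A}
  T[4,6] 'bbb' = {S}
  T[5,7] 'bbb' = {S}
  T[0,3] 'bbba' = ∅
  T[1,4] 'bbab' = ∅
  T[2,5] 'babb' = {S}
  T[3,6] 'abbb' = ∅
  T[4,7] 'bbbb' = {A}
  T[0,4] 'bbbab' = ∅
  T[1,5] 'bbabb' = {A}
  T[2,6] 'babbb' = ∅
  T[3,7] 'abbbb' = {A}
  T[0,5] 'bbbabb' = {A,S}
  T[1,6] 'bbabbb' = ∅
  T[2,7] 'babbbb' = {A,S}
  T[0,6] 'bbbabbb' = ∅
  T[1,7] 'bbabbbb' = {A,S}
  T[0,7] 'bbbabbbb' = {A,S}

S ∈ T[0,7] ⇒ YES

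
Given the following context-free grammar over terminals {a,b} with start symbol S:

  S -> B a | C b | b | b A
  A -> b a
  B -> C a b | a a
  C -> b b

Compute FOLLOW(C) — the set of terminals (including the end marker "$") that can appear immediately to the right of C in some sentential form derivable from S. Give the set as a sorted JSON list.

Compute FIRST by fixpoint:
iter 1:
  A via A→b a: +{b}
  B via B→a a: +{a}
  C via C→b b: +{b}
  S via S→B a: +{a}
  S via S→C b: +{b}
  FIRST[S]={a,b}  FIRST[A]={b}  FIRST[B]={a}  FIRST[C]={b}
iter 2:
  B via B→C a b: +{b}
  FIRST[S]={a,b}  FIRST[A]={b}  FIRST[B]={a,b}  FIRST[C]={b}
iter 3: (no change)
  FIRST[S]={a,b}  FIRST[A]={b}  FIRST[B]={a,b}  FIRST[C]={b}

Compute FOLLOW by fixpoint:
seed FOLLOW(S) with $
[1]
  B→C a b: FOLLOW(C) ⊇ FIRST(a) = {a}; new: +{a}
  S→B a: FOLLOW(B) ⊇ FIRST(a) = {a}; new: +{a}
  S→C b: FOLLOW(C) ⊇ FIRST(b) = {b}; new: +{b}
  S→b A: FOLLOW(A) ⊇ FOLLOW(S) ⊇ {$}; new: +{$}
  FOLLOW(S)={$}  FOLLOW(A)={$}  FOLLOW(B)={a}  FOLLOW(C)={a,b}
[2] — fixpoint
  FOLLOW(S)={$}  FOLLOW(A)={$}  FOLLOW(B)={a}  FOLLOW(C)={a,b}

FOLLOW(C) = ["a", "b"]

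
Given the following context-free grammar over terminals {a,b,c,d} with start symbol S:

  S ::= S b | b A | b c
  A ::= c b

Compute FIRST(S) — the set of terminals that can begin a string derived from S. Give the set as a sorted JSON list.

FIRST sets, iterate to fixpoint:
iter 1:
  A via A→c b: +{c}
  S via S→b A: +{b}
  S: {b}  A: {c}
iter 2: done
  S: {b}  A: {c}

FIRST(S) = ["b"]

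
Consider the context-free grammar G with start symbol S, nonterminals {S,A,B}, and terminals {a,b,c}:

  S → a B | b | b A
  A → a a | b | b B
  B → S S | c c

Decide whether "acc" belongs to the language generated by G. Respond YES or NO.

Convert to CNF:
  S -> T0 B | T1 A | b
  A -> T0 T0 | T1 B | b
  B -> S S | T2 T2
  T0 -> a
  T1 -> b
  T2 -> c

Fill CYK table bottom-up:
  cell(0,0) a: {T0}  orig:{}
  cell(1,1) c: {T2}  orig:{}
  cell(2,2) c: {T2}  orig:{}
  cell(0,1) ac: ∅
  cell(1,2) cc: {B}
  cell(0,2) acc: {S}

S ∈ T[0,2] ⇒ YES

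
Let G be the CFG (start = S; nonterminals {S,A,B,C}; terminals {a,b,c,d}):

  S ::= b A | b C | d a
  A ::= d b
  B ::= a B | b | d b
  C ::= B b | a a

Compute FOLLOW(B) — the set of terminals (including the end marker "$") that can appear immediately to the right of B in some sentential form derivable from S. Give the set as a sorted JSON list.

FIRST iteration:
round 1:
  A via A→d b: +{d}
  B via B→a B: +{a}
  B via B→b: +{b}
  B via B→d b: +{d}
  C via C→B b: +{a,b,d}
  S via S→b A: +{b}
  S via S→d a: +{d}
  FIRST[S]={b,d}  FIRST[A]={d}  FIRST[B]={a,b,d}  FIRST[C]={a,b,d}
round 2: (no change)
  FIRST[S]={b,d}  FIRST[A]={d}  FIRST[B]={a,b,d}  FIRST[C]={a,b,d}

FOLLOW iteration:
FOLLOW(S) := {$}
pass 1:
  C→B b: FOLLOW(B) ⊇ FIRST(b) = {b}; new: +{b}
  S→b A: FOLLOW(A) ⊇ FOLLOW(S) ⊇ {$}; new: +{$}
  S→b C: FOLLOW(C) ⊇ FOLLOW(S) ⊇ {$}; new: +{$}
  FOLLOW[S]={$}  FOLLOW[A]={$}  FOLLOW[B]={b}  FOLLOW[C]={$}
pass 2: — fixpoint
  FOLLOW[S]={$}  FOLLOW[A]={$}  FOLLOW[B]={b}  FOLLOW[C]={$}

FOLLOW(B) = ["b"]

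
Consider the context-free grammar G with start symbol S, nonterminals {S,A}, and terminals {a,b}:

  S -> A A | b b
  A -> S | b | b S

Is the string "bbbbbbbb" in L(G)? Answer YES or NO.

Convert to CNF:
  S -> A A | T0 T0
  A -> A A | T0 S | T0 T0 | b
  T0 -> b

Fill CYK table bottom-up:
  [0..0]={A,T0}  "b"  orig:{A}
  [1..1]={A,T0}  "b"  orig:{A}
  [2..2]={A,T0}  "b"  orig:{A}
  [3..3]={A,T0}  "b"  orig:{A}
  [4..4]={A,T0}  "b"  orig:{A}
  [5..5]={A,T0}  "b"  orig:{A}
  [6..6]={A,T0}  "b"  orig:{A}
  [7..7]={A,T0}  "b"  orig:{A}
  [0..1]={A,S}  "bb"
  [1..2]={A,S}  "bb"
  [2..3]={A,S}  "bb"
  [3..4]={A,S}  "bb"
  [4..5]={A,S}  "bb"
  [5..6]={A,S}  "bb"
  [6..7]={A,S}  "bb"
  [0..2]={A,S}  "bbb"
  [1..3]={A,S}  "bbb"
  [2..4]={A,S}  "bbb"
  [3..5]={A,S}  "bbb"
  [4..6]={A,S}  "bbb"
  [5..7]={A,S}  "bbb"
  [0..3]={A,S}  "bbbb"
  [1..4]={A,S}  "bbbb"
  [2..5]={A,S}  "bbbb"
  [3..6]={A,S}  "bbbb"
  [4..7]={A,S}  "bbbb"
  [0..4]={A,S}  "bbbbb"
  [1..5]={A,S}  "bbbbb"
  [2..6]={A,S}  "bbbbb"
  [3..7]={A,S}  "bbbbb"
  [0..5]={A,S}  "bbbbbb"
  [1..6]={A,S}  "bbbbbb"
  [2..7]={A,S}  "bbbbbb"
  [0..6]={A,S}  "bbbbbbb"
  [1..7]={A,S}  "bbbbbbb"
  [0..7]={A,S}  "bbbbbbbb"

S ∈ T[0,7] ⇒ YES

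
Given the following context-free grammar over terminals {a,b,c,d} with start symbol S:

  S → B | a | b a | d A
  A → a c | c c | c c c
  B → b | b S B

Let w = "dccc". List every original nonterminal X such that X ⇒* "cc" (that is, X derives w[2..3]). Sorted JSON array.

Convert to CNF:
  S -> T2 T0 | T2 X6 | T3 A | a | b
  A -> T0 T1 | T1 T1 | T1 X4
  B -> T2 X5 | b
  T0 -> a
  T1 -> c
  T2 -> b
  T3 -> d
  X4 -> T1 T1
  X5 -> S B
  X6 -> S B

Fill CYK table bottom-up, restricted to cells inside w[2..3]:
  cell(2,2) c: {T1}  orig:{}
  cell(3,3) c: {T1}  orig:{}
  cell(2,3) cc: {A,X4}  orig:{A}

Original NTs in T[2,3] deriving "cc": ["A"]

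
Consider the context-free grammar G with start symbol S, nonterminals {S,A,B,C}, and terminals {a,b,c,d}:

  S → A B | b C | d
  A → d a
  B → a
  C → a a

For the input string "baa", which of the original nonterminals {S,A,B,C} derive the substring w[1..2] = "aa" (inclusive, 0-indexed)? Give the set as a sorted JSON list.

CNF form of G:
  S -> A B | T2 C | d
  A -> T0 T1
  B -> a
  C -> T1 T1
  T0 -> d
  T1 -> a
  T2 -> b

CYK fill — only the sub-triangle for w[1..2]:
  cell(1,1) a: {B,T1}  orig:{B}
  cell(2,2) a: {B,T1}  orig:{B}
  cell(1,2) aa: {C}

Original NTs in T[1,2] deriving "aa": ["C"]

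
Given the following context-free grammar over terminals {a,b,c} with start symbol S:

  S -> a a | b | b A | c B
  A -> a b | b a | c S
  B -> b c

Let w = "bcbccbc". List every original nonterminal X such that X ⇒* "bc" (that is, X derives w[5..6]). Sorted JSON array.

Convert to CNF:
  S -> T0 T0 | T1 A | T2 B | b
  A -> T0 T1 | T1 T0 | T2 S
  B -> T1 T2
  T0 -> a
  T1 -> b
  T2 -> c

CYK table (by increasing span) — only the sub-triangle for w[5..6]:
  cell(5,5) b: {S,T1}  orig:{S}
  cell(6,6) c: {T2}  orig:{}
  cell(5,6) bc: {B}

Original NTs in T[5,6] deriving "bc": ["B"]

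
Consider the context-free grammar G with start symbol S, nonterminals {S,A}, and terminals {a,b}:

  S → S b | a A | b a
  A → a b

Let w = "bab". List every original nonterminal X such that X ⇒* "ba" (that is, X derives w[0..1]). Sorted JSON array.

CNF form of G:
  S -> S T1 | T0 A | T1 T0
  A -> T0 T1
  T0 -> a
  T1 -> b

CYK fill, restricted to cells inside w[0..1]:
  [0..0]={T1}  "b"  orig:{}
  [1..1]={T0}  "a"  orig:{}
  [0..1]={S}  "ba"

Original NTs in T[0,1] deriving "ba": ["S"]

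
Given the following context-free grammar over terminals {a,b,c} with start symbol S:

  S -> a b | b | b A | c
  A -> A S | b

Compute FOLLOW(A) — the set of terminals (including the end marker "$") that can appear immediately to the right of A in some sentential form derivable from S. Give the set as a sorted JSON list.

Compute FIRST by fixpoint:
round 1:
  A via A→b: +{b}
  S via S→a b: +{a}
  S via S→b: +{b}
  S via S→c: +{c}
  FIRST(S)={a,b,c}  FIRST(A)={b}
round 2: — fixpoint
  FIRST(S)={a,b,c}  FIRST(A)={b}

FOLLOW sets:
FOLLOW(S) := {$}
pass 1:
  A→A S: FOLLOW(A) ⊇ FIRST(S) = {a,b,c}; new: +{a,b,c}
  A→A S: FOLLOW(S) ⊇ FOLLOW(A) ⊇ {a,b,c}; new: +{a,b,c}
  S→b A: FOLLOW(A) ⊇ FOLLOW(S) ⊇ {$,a,b,c}; new: +{$}
  FOLLOW[S]={$,a,b,c}  FOLLOW[A]={$,a,b,c}
pass 2: — fixpoint
  FOLLOW[S]={$,a,b,c}  FOLLOW[A]={$,a,b,c}

FOLLOW(A) = ["$", "a", "b", "c"]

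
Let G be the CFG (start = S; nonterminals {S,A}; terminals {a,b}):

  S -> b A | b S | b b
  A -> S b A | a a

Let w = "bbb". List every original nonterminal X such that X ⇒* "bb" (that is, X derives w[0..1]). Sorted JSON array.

Convert to CNF:
  S -> T0 A | T0 S | T0 T0
  A -> S X2 | T1 T1
  T0 -> b
  T1 -> a
  X2 -> T0 A

Fill CYK table bottom-up — only the sub-triangle for w[0..1]:
  cell(0,0) b: {T0}  orig:{}
  cell(1,1) b: {T0}  orig:{}
  cell(0,1) bb: {S}

Original NTs in T[0,1] deriving "bb": ["S"]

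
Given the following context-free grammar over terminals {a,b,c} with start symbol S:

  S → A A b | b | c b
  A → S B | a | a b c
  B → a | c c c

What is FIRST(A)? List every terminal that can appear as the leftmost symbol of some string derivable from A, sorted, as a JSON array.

FIRST sets, iterate to fixpoint:
pass 1:
  A via A→a: +{a}
  B via B→a: +{a}
  B via B→c c c: +{c}
  S via S→A A b: +{a}
  S via S→b: +{b}
  S via S→c b: +{c}
  S: {a,b,c}  A: {a}  B: {a,c}
pass 2:
  A via A→S B: +{b,c}
  S: {a,b,c}  A: {a,b,c}  B: {a,c}
pass 3: — fixpoint
  S: {a,b,c}  A: {a,b,c}  B: {a,c}

FIRST(A) = ["a", "b", "c"]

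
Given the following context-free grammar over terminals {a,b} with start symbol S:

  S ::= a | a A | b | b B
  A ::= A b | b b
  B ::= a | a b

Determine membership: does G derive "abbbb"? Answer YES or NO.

CNF form of G:
  S -> T0 B | T1 A | a | b
  A -> A T0 | T0 T0
  B -> T1 T0 | a
  T0 -> b
  T1 -> a

Fill CYK table bottom-up:
  cell(0,0) a: {B,S,T1}  orig:{B,S}
  cell(1,1) b: {S,T0}  orig:{S}
  cell(2,2) b: {S,T0}  orig:{S}
  cell(3,3) b: {S,T0}  orig:{S}
  cell(4,4) b: {S,T0}  orig:{S}
  cell(0,1) ab: {B}
  cell(1,2) bb: {A}
  cell(2,3) bb: {A}
  cell(3,4) bb: {A}
  cell(0,2) abb: {S}
  cell(1,3) bbb: {A}
  cell(2,4) bbb: {A}
  cell(0,3) abbb: {S}
  cell(1,4) bbbb: {A}
  cell(0,4) abbbb: {S}

S ∈ T[0,4] ⇒ YES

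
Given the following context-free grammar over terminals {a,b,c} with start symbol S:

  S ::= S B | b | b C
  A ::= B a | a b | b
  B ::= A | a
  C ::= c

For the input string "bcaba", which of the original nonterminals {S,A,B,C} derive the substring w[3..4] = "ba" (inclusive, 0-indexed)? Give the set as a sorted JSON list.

CNF form of G:
  S -> S B | T1 C | b
  A -> B T0 | T0 T1 | b
  B -> B T0 | T0 T1 | a | b
  C -> c
  T0 -> a
  T1 -> b

CYK table (by increasing span) — only the sub-triangle for w[3..4]:
  cell(3,3) b: {A,B,S,T1}  orig:{A,B,S}
  cell(4,4) a: {B,T0}  orig:{B}
  cell(3,4) ba: {A,B,S}

Original NTs in T[3,4] deriving "ba": ["A", "B", "S"]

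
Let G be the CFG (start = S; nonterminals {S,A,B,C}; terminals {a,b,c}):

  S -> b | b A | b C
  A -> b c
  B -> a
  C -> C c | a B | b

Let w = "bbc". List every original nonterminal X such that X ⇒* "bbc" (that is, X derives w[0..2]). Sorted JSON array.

CNF form of G:
  S -> T0 A | T0 C | b
  A -> T0 T1
  B -> a
  C -> C T1 | T2 B | b
  T0 -> b
  T1 -> c
  T2 -> a

CYK table (by increasing span) — only the sub-triangle for w[0..2]:
  cell(0,0) b: {C,S,T0}  orig:{C,S}
  cell(1,1) b: {C,S,T0}  orig:{C,S}
  cell(2,2) c: {T1}  orig:{}
  cell(0,1) bb: {S}
  cell(1,2) bc: {A,C}
  cell(0,2) bbc: {S}

Original NTs in T[0,2] deriving "bbc": ["S"]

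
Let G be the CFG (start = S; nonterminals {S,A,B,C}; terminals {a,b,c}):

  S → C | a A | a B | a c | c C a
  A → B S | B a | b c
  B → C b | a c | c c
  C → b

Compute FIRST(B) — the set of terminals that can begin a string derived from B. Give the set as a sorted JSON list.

FIRST sets, iterate to fixpoint:
round 1:
  A via A→b c: +{b}
  B via B→a c: +{a}
  B via B→c c: +{c}
  C via C→b: +{b}
  S via S→C: +{b}
  S via S→a A: +{a}
  S via S→c C a: +{c}
  FIRST[S]={a,b,c}  FIRST[A]={b}  FIRST[B]={a,c}  FIRST[C]={b}
round 2:
  A via A→B S: +{a,c}
  B via B→C b: +{b}
  FIRST[S]={a,b,c}  FIRST[A]={a,b,c}  FIRST[B]={a,b,c}  FIRST[C]={b}
round 3: (no change)
  FIRST[S]={a,b,c}  FIRST[A]={a,b,c}  FIRST[B]={a,b,c}  FIRST[C]={b}

FIRST(B) = ["a", "b", "c"]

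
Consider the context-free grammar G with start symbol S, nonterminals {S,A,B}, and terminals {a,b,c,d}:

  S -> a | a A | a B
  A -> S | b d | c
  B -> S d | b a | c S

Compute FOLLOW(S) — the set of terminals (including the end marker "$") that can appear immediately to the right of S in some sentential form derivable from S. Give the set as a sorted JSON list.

FIRST iteration:
round 1:
  A via A→b d: +{b}
  A via A→c: +{c}
  B via B→b a: +{b}
  B via B→c S: +{c}
  S via S→a: +{a}
  S: {a}  A: {b,c}  B: {b,c}
round 2:
  A via A→S: +{a}
  B via B→S d: +{a}
  S: {a}  A: {a,b,c}  B: {a,b,c}
round 3: (no change)
  S: {a}  A: {a,b,c}  B: {a,b,c}

FOLLOW iteration:
initialize: $ ∈ FOLLOW(S)
pass 1:
  B→S d: FOLLOW(S) ⊇ FIRST(d) = {d}; new: +{d}
  S→a A: FOLLOW(A) ⊇ FOLLOW(S) ⊇ {$,d}; new: +{$,d}
  S→a B: FOLLOW(B) ⊇ FOLLOW(S) ⊇ {$,d}; new: +{$,d}
  FOLLOW(S)={$,d}  FOLLOW(A)={$,d}  FOLLOW(B)={$,d}
pass 2: (no change)
  FOLLOW(S)={$,d}  FOLLOW(A)={$,d}  FOLLOW(B)={$,d}

FOLLOW(S) = ["$", "d"]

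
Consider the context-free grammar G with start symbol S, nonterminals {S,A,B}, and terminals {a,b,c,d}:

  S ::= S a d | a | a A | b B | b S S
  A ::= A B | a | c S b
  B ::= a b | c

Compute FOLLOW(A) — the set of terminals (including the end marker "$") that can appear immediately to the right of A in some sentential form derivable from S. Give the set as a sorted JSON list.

Compute FIRST by fixpoint:
iter 1:
  A via A→a: +{a}
  A via A→c S b: +{c}
  B via B→a b: +{a}
  B via B→c: +{c}
  S via S→a: +{a}
  S via S→b B: +{b}
  S: {a,b}  A: {a,c}  B: {a,c}
iter 2: (no change)
  S: {a,b}  A: {a,c}  B: {a,c}

FOLLOW sets:
FOLLOW(S) := {$}
pass 1:
  A→A B: FOLLOW(A) ⊇ FIRST(B) = {a,c}; new: +{a,c}
  A→A B: FOLLOW(B) ⊇ FOLLOW(A) ⊇ {a,c}; new: +{a,c}
  A→c S b: FOLLOW(S) ⊇ FIRST(b) = {b}; new: +{b}
  S→S a d: FOLLOW(S) ⊇ FIRST(a) = {a}; new: +{a}
  S→a A: FOLLOW(A) ⊇ FOLLOW(S) ⊇ {$,a,b}; new: +{$,b}
  S→b B: FOLLOW(B) ⊇ FOLLOW(S) ⊇ {$,a,b}; new: +{$,b}
  FOLLOW(S)={$,a,b}  FOLLOW(A)={$,a,b,c}  FOLLOW(B)={$,a,b,c}
pass 2: (no change)
  FOLLOW(S)={$,a,b}  FOLLOW(A)={$,a,b,c}  FOLLOW(B)={$,a,b,c}

FOLLOW(A) = ["$", "a", "b", "c"]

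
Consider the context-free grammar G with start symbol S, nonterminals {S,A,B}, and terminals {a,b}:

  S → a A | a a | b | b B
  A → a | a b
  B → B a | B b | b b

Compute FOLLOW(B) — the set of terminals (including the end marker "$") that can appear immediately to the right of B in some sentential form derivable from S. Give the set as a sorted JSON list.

Compute FIRST by fixpoint:
round 1:
  A via A→a: +{a}
  B via B→b b: +{b}
  S via S→a A: +{a}
  S via S→b: +{b}
  FIRST(S)={a,b}  FIRST(A)={a}  FIRST(B)={b}
round 2: (stable)
  FIRST(S)={a,b}  FIRST(A)={a}  FIRST(B)={b}

FOLLOW iteration:
initialize: $ ∈ FOLLOW(S)
pass 1:
  B→B a: FOLLOW(B) ⊇ FIRST(a) = {a}; new: +{a}
  B→B b: FOLLOW(B) ⊇ FIRST(b) = {b}; new: +{b}
  S→a A: FOLLOW(A) ⊇ FOLLOW(S) ⊇ {$}; new: +{$}
  S→b B: FOLLOW(B) ⊇ FOLLOW(S) ⊇ {$}; new: +{$}
  S: {$}  A: {$}  B: {$,a,b}
pass 2: done
  S: {$}  A: {$}  B: {$,a,b}

FOLLOW(B) = ["$", "a", "b"]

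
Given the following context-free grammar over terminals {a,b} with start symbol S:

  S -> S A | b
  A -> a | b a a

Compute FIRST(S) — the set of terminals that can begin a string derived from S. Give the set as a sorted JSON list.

FIRST iteration:
round 1:
  A via A→a: +{a}
  A via A→b a a: +{b}
  S via S→b: +{b}
  FIRST[S]={b}  FIRST[A]={a,b}
round 2: — fixpoint
  FIRST[S]={b}  FIRST[A]={a,b}

FIRST(S) = ["b"]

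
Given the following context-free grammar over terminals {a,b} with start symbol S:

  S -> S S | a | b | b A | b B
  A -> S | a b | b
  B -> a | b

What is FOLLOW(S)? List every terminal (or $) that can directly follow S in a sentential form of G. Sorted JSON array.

Compute FIRST by fixpoint:
round 1:
  A via A→a b: +{a}
  A via A→b: +{b}
  B via B→a: +{a}
  B via B→b: +{b}
  S via S→a: +{a}
  S via S→b: +{b}
  S: {a,b}  A: {a,b}  B: {a,b}
round 2: (stable)
  S: {a,b}  A: {a,b}  B: {a,b}

FOLLOW iteration:
initialize: $ ∈ FOLLOW(S)
[1]
  S→S S: FOLLOW(S) ⊇ FIRST(S) = {a,b}; new: +{a,b}
  S→b A: FOLLOW(A) ⊇ FOLLOW(S) ⊇ {$,a,b}; new: +{$,a,b}
  S→b B: FOLLOW(B) ⊇ FOLLOW(S) ⊇ {$,a,b}; new: +{$,a,b}
  FOLLOW(S)={$,a,b}  FOLLOW(A)={$,a,b}  FOLLOW(B)={$,a,b}
[2] (no change)
  FOLLOW(S)={$,a,b}  FOLLOW(A)={$,a,b}  FOLLOW(B)={$,a,b}

FOLLOW(S) = ["$", "a", "b"]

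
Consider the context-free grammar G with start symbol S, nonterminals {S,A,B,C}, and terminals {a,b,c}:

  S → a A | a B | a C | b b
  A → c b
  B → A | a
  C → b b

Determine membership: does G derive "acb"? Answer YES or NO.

CNF form of G:
  S -> T1 T1 | T2 A | T2 B | T2 C
  A -> T0 T1
  B -> T0 T1 | a
  C -> T1 T1
  T0 -> c
  T1 -> b
  T2 -> a

Fill CYK table bottom-up:
  [0..0]={B,T2}  "a"  orig:{B}
  [1..1]={T0}  "c"  orig:{}
  [2..2]={T1}  "b"  orig:{}
  [0..1]=∅  "ac"
  [1..2]={A,B}  "cb"
  [0..2]={S}  "acb"

S ∈ T[0,2] ⇒ YES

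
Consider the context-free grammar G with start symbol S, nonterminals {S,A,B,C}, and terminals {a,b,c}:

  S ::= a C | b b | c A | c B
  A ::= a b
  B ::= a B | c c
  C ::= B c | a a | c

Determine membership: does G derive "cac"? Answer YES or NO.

Convert to CNF:
  S -> T0 C | T1 T1 | T2 A | T2 B
  A -> T0 T1
  B -> T0 B | T2 T2
  C -> B T2 | T0 T0 | c
  T0 -> a
  T1 -> b
  T2 -> c

CYK table (by increasing span):
  cell(0,0) c: {C,T2}  orig:{C}
  cell(1,1) a: {T0}  orig:{}
  cell(2,2) c: {C,T2}  orig:{C}
  cell(0,1) ca: ∅
  cell(1,2) ac: {S}
  cell(0,2) cac: ∅

S ∉ T[0,2] ⇒ NO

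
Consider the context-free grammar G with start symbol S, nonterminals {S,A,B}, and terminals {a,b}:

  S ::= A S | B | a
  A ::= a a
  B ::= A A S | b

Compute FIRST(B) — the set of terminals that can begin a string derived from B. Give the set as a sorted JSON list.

FIRST sets, iterate to fixpoint:
pass 1:
  A via A→a a: +{a}
  B via B→A A S: +{a}
  B via B→b: +{b}
  S via S→A S: +{a}
  S via S→B: +{b}
  S: {a,b}  A: {a}  B: {a,b}
pass 2: (no change)
  S: {a,b}  A: {a}  B: {a,b}

FIRST(B) = ["a", "b"]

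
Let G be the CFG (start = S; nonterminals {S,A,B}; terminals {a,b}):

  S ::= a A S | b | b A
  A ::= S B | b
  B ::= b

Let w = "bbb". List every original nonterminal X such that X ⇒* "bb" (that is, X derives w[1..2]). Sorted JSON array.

CNF form of G:
  S -> T0 X2 | T1 A | b
  A -> S B | b
  B -> b
  T0 -> a
  T1 -> b
  X2 -> A S

CYK fill (cells [i..j] with 1 ≤ i ≤ j ≤ 2 only):
  cell(1,1) b: {A,B,S,T1}  orig:{A,B,S}
  cell(2,2) b: {A,B,S,T1}  orig:{A,B,S}
  cell(1,2) bb: {A,S,X2}  orig:{A,S}

Original NTs in T[1,2] deriving "bb": ["A", "S"]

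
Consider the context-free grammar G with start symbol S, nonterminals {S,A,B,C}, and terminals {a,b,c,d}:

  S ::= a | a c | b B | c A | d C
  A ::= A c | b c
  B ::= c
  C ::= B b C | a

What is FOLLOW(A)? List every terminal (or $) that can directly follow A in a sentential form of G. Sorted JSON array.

FIRST iteration:
round 1:
  A via A→b c: +{b}
  B via B→c: +{c}
  C via C→B b C: +{c}
  C via C→a: +{a}
  S via S→a: +{a}
  S via S→b B: +{b}
  S via S→c A: +{c}
  S via S→d C: +{d}
  FIRST(S)={a,b,c,d}  FIRST(A)={b}  FIRST(B)={c}  FIRST(C)={a,c}
round 2: done
  FIRST(S)={a,b,c,d}  FIRST(A)={b}  FIRST(B)={c}  FIRST(C)={a,c}

FOLLOW sets:
initialize: $ ∈ FOLLOW(S)
iter 1:
  A→A c: FOLLOW(A) ⊇ FIRST(c) = {c}; new: +{c}
  C→B b C: FOLLOW(B) ⊇ FIRST(b) = {b}; new: +{b}
  S→b B: FOLLOW(B) ⊇ FOLLOW(S) ⊇ {$}; new: +{$}
  S→c A: FOLLOW(A) ⊇ FOLLOW(S) ⊇ {$}; new: +{$}
  S→d C: FOLLOW(C) ⊇ FOLLOW(S) ⊇ {$}; new: +{$}
  S: {$}  A: {$,c}  B: {$,b}  C: {$}
iter 2: done
  S: {$}  A: {$,c}  B: {$,b}  C: {$}

FOLLOW(A) = ["$", "c"]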